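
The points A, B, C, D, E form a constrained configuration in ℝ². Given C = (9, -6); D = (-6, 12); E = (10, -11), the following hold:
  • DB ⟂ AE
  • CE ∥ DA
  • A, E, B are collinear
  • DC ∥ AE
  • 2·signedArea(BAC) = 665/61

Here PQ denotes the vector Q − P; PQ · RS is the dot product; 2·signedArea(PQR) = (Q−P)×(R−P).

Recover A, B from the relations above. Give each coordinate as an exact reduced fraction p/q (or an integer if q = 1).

A = (-5, 7)
B = (-480/61, 637/61)

1. A_x = -5  [DC ∥ AE ∩ CE ∥ DA]
2. A_y = 7  [DC ∥ AE ∩ CE ∥ DA]
   → A = (-5, 7)
3. B_x = -480/61  [A, E, B are collinear ∩ DB ⟂ AE]
4. B_y = 637/61  [A, E, B are collinear ∩ DB ⟂ AE]
   → B = (-480/61, 637/61)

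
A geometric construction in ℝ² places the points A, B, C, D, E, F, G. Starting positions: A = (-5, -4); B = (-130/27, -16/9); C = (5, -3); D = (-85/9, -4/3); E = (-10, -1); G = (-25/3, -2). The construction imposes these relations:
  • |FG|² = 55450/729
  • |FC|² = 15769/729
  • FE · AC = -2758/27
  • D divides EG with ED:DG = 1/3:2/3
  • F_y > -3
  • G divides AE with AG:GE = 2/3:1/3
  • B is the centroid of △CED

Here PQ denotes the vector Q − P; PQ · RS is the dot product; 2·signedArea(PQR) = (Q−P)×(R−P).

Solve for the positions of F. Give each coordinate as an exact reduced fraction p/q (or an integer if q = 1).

1. F_x = 10/27  [line -10·x + -1·y + 31/27 = 0 ∩ |FC|² = 15769/729]
2. F_y = -23/9  [line -10·x + -1·y + 31/27 = 0 ∩ |FC|² = 15769/729]
   → F = (10/27, -23/9)

F = (10/27, -23/9)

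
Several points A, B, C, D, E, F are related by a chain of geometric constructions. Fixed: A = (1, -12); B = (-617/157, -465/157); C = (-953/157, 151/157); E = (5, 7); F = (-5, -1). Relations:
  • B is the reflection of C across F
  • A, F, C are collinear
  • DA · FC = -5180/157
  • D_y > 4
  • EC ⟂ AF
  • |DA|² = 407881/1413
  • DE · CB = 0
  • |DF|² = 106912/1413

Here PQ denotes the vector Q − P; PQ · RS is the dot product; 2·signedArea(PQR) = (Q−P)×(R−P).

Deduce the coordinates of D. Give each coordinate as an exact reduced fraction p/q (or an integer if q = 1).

1. D_x = 617/471  [line -336/157·x + 616/157·y + -2632/157 = 0 ∩ |DF|² = 106912/1413]
2. D_y = 783/157  [line -336/157·x + 616/157·y + -2632/157 = 0 ∩ |DF|² = 106912/1413]
   → D = (617/471, 783/157)

D = (617/471, 783/157)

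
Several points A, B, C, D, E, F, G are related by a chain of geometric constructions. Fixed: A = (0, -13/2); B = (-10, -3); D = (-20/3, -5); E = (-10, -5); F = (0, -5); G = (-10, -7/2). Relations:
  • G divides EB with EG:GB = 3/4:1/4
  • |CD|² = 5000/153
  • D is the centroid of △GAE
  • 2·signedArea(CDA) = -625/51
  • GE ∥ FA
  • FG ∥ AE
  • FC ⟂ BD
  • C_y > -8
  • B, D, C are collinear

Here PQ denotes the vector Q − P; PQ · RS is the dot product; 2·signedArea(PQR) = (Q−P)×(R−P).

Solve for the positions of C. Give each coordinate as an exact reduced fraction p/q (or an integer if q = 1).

1. C_x = -30/17  [B, D, C are collinear ∩ FC ⟂ BD]
2. C_y = -135/17  [B, D, C are collinear ∩ FC ⟂ BD]
   → C = (-30/17, -135/17)

C = (-30/17, -135/17)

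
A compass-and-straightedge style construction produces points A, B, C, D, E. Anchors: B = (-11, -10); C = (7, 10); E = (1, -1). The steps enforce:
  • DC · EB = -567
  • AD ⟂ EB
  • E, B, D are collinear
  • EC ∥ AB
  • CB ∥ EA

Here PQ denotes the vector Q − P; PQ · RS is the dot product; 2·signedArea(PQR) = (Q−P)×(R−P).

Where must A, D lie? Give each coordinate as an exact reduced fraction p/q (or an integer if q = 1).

A = (-17, -21)
D = (-503/25, -421/25)

1. A_x = -17  [EC ∥ AB ∩ CB ∥ EA]
2. A_y = -21  [EC ∥ AB ∩ CB ∥ EA]
   → A = (-17, -21)
3. D_x = -503/25  [E, B, D are collinear ∩ AD ⟂ EB]
4. D_y = -421/25  [E, B, D are collinear ∩ AD ⟂ EB]
   → D = (-503/25, -421/25)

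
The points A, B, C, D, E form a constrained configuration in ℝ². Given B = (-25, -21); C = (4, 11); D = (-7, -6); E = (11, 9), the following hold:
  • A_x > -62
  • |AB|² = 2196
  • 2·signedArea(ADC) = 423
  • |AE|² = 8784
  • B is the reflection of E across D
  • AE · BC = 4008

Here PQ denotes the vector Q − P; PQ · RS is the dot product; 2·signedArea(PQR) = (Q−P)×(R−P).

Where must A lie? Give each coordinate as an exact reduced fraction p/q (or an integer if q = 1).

1. A_x = -61  [AE · BC = 4008 ∩ 2·signedArea(ADC) = 423]
2. A_y = -51  [AE · BC = 4008 ∩ 2·signedArea(ADC) = 423]
   → A = (-61, -51)

A = (-61, -51)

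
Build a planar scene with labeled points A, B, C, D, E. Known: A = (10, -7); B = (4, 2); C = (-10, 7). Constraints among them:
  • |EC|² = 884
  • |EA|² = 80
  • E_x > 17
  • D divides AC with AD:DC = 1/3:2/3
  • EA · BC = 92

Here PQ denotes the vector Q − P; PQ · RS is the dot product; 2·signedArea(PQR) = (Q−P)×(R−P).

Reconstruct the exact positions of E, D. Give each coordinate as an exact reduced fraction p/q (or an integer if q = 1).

1. E_x = 18  [line 14·x + -5·y + -267 = 0 ∩ |EA|² = 80]
2. E_y = -3  [line 14·x + -5·y + -267 = 0 ∩ |EA|² = 80]
   → E = (18, -3)
3. D_x = 10/3  [D divides AC with AD:DC = 1/3:2/3]
4. D_y = -7/3  [D divides AC with AD:DC = 1/3:2/3]
   → D = (10/3, -7/3)

D = (10/3, -7/3)
E = (18, -3)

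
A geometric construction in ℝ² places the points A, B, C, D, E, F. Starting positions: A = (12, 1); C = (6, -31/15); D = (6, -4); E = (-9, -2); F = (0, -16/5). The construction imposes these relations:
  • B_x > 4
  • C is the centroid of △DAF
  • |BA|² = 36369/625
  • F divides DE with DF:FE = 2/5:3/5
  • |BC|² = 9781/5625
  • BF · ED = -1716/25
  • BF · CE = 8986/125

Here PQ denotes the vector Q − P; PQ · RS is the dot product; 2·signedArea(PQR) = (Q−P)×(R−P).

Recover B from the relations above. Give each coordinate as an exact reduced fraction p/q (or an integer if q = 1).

B = (24/5, -38/25)

1. B_x = 24/5  [BF · CE = 8986/125 ∩ BF · ED = -1716/25]
2. B_y = -38/25  [BF · CE = 8986/125 ∩ BF · ED = -1716/25]
   → B = (24/5, -38/25)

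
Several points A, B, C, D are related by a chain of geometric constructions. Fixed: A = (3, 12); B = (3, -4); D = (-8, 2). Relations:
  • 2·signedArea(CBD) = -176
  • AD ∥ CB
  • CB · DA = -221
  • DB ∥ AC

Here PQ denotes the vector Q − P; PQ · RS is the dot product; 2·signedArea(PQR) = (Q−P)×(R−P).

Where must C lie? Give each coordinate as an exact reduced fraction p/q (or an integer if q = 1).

C = (14, 6)

1. C_x = 14  [AD ∥ CB ∩ DB ∥ AC]
2. C_y = 6  [AD ∥ CB ∩ DB ∥ AC]
   → C = (14, 6)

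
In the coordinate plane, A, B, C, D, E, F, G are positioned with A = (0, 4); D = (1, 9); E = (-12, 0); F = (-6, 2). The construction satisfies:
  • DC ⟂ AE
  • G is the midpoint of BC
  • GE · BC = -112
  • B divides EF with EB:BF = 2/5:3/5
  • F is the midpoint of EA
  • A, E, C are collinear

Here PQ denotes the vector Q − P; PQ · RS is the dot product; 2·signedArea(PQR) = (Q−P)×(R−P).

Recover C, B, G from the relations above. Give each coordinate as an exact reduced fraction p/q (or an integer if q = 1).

B = (-48/5, 4/5)
C = (12/5, 24/5)
G = (-18/5, 14/5)

1. C_x = 12/5  [A, E, C are collinear ∩ DC ⟂ AE]
2. C_y = 24/5  [A, E, C are collinear ∩ DC ⟂ AE]
   → C = (12/5, 24/5)
3. B_x = -48/5  [B divides EF with EB:BF = 2/5:3/5]
4. B_y = 4/5  [B divides EF with EB:BF = 2/5:3/5]
   → B = (-48/5, 4/5)
5. G_x = -18/5  [G is the midpoint of BC]
6. G_y = 14/5  [G is the midpoint of BC]
   → G = (-18/5, 14/5)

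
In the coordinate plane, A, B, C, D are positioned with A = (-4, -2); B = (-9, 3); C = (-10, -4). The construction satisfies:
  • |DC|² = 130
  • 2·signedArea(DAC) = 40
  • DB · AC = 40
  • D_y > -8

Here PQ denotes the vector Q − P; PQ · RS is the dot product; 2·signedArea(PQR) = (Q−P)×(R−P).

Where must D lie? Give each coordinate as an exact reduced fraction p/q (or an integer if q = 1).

D = (1, -7)

1. D_x = 1  [DB · AC = 40 ∩ 2·signedArea(DAC) = 40]
2. D_y = -7  [DB · AC = 40 ∩ 2·signedArea(DAC) = 40]
   → D = (1, -7)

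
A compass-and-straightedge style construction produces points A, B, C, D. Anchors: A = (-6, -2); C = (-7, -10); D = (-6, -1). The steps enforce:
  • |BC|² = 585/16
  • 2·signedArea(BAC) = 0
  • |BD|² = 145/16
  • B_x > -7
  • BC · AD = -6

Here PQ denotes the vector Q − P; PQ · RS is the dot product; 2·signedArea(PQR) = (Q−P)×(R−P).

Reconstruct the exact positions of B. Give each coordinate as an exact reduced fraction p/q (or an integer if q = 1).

B = (-25/4, -4)

1. B_x = -25/4  [2·signedArea(BAC) = 0 ∩ BC · AD = -6]
2. B_y = -4  [2·signedArea(BAC) = 0 ∩ BC · AD = -6]
   → B = (-25/4, -4)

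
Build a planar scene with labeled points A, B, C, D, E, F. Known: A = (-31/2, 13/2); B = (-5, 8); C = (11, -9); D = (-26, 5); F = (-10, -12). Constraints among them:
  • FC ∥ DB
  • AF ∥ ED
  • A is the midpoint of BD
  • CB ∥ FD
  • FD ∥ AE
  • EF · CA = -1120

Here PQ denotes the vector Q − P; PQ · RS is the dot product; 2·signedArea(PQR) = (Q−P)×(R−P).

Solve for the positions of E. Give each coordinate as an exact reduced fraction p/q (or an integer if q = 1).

1. E_x = -63/2  [AF ∥ ED ∩ FD ∥ AE]
2. E_y = 47/2  [AF ∥ ED ∩ FD ∥ AE]
   → E = (-63/2, 47/2)

E = (-63/2, 47/2)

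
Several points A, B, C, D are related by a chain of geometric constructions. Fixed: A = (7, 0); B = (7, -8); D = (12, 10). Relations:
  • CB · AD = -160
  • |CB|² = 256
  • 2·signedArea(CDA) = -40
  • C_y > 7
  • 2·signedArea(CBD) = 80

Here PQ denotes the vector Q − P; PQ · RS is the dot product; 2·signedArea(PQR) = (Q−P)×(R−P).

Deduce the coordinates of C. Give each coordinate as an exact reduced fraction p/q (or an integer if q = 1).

1. C_x = 7  [2·signedArea(CDA) = -40 ∩ 2·signedArea(CBD) = 80]
2. C_y = 8  [2·signedArea(CDA) = -40 ∩ 2·signedArea(CBD) = 80]
   → C = (7, 8)

C = (7, 8)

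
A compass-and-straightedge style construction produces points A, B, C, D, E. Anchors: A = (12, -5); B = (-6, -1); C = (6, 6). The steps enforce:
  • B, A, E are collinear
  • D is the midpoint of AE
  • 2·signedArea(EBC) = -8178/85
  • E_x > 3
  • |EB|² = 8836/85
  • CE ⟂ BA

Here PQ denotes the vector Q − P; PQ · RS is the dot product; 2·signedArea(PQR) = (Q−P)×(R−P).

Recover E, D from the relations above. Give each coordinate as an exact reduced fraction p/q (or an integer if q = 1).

1. E_x = 336/85  [B, A, E are collinear ∩ CE ⟂ BA]
2. E_y = -273/85  [B, A, E are collinear ∩ CE ⟂ BA]
   → E = (336/85, -273/85)
3. D_x = 678/85  [D is the midpoint of AE]
4. D_y = -349/85  [D is the midpoint of AE]
   → D = (678/85, -349/85)

D = (678/85, -349/85)
E = (336/85, -273/85)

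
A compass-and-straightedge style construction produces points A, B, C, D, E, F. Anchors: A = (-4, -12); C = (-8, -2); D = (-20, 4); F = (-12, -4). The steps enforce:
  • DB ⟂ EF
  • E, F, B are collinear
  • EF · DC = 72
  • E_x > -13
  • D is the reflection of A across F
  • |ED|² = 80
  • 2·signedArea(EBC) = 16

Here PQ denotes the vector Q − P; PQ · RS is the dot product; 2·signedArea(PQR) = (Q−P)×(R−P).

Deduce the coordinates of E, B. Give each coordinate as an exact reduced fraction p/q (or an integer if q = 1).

1. E_x = -12  [line -12·x + 6·y + -192 = 0 ∩ |ED|² = 80]
2. E_y = 8  [line -12·x + 6·y + -192 = 0 ∩ |ED|² = 80]
   → E = (-12, 8)
3. B_x = -12  [2·signedArea(EBC) = 16 ∩ E, F, B are collinear]
4. B_y = 4  [2·signedArea(EBC) = 16 ∩ E, F, B are collinear]
   → B = (-12, 4)

B = (-12, 4)
E = (-12, 8)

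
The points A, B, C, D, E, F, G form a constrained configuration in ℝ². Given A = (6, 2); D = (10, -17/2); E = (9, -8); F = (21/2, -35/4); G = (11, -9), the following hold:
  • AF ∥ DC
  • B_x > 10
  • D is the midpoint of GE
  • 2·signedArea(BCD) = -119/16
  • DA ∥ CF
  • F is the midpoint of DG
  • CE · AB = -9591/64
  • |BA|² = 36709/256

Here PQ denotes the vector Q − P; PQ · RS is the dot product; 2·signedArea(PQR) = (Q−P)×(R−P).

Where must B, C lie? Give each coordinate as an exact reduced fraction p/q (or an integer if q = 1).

1. C_x = 29/2  [DA ∥ CF ∩ AF ∥ DC]
2. C_y = -77/4  [DA ∥ CF ∩ AF ∥ DC]
   → C = (29/2, -77/4)
3. B_x = 87/8  [2·signedArea(BCD) = -119/16 ∩ CE · AB = -9591/64]
4. B_y = -143/16  [2·signedArea(BCD) = -119/16 ∩ CE · AB = -9591/64]
   → B = (87/8, -143/16)

B = (87/8, -143/16)
C = (29/2, -77/4)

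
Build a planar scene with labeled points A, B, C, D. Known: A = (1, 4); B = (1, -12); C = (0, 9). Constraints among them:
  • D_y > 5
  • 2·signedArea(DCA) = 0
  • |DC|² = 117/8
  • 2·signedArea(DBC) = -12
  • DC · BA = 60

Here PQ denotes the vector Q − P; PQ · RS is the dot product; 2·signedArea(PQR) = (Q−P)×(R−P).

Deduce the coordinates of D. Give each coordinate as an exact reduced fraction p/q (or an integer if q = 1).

1. D_x = 3/4  [2·signedArea(DCA) = 0 ∩ DC · BA = 60]
2. D_y = 21/4  [2·signedArea(DCA) = 0 ∩ DC · BA = 60]
   → D = (3/4, 21/4)

D = (3/4, 21/4)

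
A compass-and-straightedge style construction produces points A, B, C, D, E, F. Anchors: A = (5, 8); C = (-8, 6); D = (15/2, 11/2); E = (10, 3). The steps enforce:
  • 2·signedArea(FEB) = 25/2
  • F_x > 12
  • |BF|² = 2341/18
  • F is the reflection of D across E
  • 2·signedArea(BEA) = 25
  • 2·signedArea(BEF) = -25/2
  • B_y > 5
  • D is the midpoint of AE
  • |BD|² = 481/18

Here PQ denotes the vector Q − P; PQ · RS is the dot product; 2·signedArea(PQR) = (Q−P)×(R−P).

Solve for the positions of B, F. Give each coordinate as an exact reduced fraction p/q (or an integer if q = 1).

B = (7/3, 17/3)
F = (25/2, 1/2)

1. B_x = 7/3  [line -5·x + -5·y + 40 = 0 ∩ |BD|² = 481/18]
2. B_y = 17/3  [line -5·x + -5·y + 40 = 0 ∩ |BD|² = 481/18]
   → B = (7/3, 17/3)
3. F_x = 25/2  [F is the reflection of D across E]
4. F_y = 1/2  [F is the reflection of D across E]
   → F = (25/2, 1/2)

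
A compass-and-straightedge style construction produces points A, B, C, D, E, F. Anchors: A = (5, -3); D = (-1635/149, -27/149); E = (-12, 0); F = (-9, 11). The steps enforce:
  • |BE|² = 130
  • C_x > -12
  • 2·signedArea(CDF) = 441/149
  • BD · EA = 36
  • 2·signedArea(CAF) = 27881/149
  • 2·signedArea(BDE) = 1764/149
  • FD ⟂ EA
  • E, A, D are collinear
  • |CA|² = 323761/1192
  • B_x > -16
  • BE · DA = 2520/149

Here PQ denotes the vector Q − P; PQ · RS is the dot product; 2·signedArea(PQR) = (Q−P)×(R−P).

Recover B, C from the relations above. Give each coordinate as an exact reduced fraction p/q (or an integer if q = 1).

B = (-15, -11)
C = (-6693/596, -81/596)

1. B_x = -15  [2·signedArea(BDE) = 1764/149 ∩ BE · DA = 2520/149]
2. B_y = -11  [2·signedArea(BDE) = 1764/149 ∩ BE · DA = 2520/149]
   → B = (-15, -11)
3. C_x = -6693/596  [2·signedArea(CAF) = 27881/149 ∩ 2·signedArea(CDF) = 441/149]
4. C_y = -81/596  [2·signedArea(CAF) = 27881/149 ∩ 2·signedArea(CDF) = 441/149]
   → C = (-6693/596, -81/596)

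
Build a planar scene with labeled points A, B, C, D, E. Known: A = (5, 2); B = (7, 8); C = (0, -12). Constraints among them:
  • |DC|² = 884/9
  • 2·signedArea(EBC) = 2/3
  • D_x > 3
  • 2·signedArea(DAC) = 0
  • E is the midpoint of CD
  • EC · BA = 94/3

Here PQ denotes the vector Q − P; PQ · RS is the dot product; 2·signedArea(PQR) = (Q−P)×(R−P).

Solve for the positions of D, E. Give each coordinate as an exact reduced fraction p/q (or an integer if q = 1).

D = (10/3, -8/3)
E = (5/3, -22/3)

1. D_x = 10/3  [line 14·x + -5·y + -60 = 0 ∩ |DC|² = 884/9]
2. D_y = -8/3  [line 14·x + -5·y + -60 = 0 ∩ |DC|² = 884/9]
   → D = (10/3, -8/3)
3. E_x = 5/3  [E is the midpoint of CD]
4. E_y = -22/3  [E is the midpoint of CD]
   → E = (5/3, -22/3)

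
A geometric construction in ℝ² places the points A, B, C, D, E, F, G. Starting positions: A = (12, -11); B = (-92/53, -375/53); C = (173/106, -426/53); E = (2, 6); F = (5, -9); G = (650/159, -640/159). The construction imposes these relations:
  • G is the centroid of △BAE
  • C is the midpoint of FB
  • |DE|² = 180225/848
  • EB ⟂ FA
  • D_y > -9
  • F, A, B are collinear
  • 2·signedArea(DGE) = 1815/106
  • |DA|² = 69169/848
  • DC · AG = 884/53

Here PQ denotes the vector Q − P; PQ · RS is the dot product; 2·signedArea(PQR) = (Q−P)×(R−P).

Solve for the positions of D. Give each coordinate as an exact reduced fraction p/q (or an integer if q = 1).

1. D_x = 703/212  [2·signedArea(DGE) = 1815/106 ∩ DC · AG = 884/53]
2. D_y = -903/106  [2·signedArea(DGE) = 1815/106 ∩ DC · AG = 884/53]
   → D = (703/212, -903/106)

D = (703/212, -903/106)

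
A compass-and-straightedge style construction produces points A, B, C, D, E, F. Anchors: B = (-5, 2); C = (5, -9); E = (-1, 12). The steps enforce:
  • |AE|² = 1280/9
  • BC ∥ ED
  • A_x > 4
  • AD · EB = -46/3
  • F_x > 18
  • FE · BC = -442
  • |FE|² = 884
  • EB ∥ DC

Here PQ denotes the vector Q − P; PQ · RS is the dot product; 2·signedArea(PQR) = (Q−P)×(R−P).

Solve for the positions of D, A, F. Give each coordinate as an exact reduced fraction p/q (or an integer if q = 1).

A = (13/3, 4/3)
D = (9, 1)
F = (19, -10)

1. D_x = 9  [EB ∥ DC ∩ BC ∥ ED]
2. D_y = 1  [EB ∥ DC ∩ BC ∥ ED]
   → D = (9, 1)
3. A_x = 13/3  [line 4·x + 10·y + -92/3 = 0 ∩ |AE|² = 1280/9]
4. A_y = 4/3  [line 4·x + 10·y + -92/3 = 0 ∩ |AE|² = 1280/9]
   → A = (13/3, 4/3)
5. F_x = 19  [line -10·x + 11·y + 300 = 0 ∩ |FE|² = 884]
6. F_y = -10  [line -10·x + 11·y + 300 = 0 ∩ |FE|² = 884]
   → F = (19, -10)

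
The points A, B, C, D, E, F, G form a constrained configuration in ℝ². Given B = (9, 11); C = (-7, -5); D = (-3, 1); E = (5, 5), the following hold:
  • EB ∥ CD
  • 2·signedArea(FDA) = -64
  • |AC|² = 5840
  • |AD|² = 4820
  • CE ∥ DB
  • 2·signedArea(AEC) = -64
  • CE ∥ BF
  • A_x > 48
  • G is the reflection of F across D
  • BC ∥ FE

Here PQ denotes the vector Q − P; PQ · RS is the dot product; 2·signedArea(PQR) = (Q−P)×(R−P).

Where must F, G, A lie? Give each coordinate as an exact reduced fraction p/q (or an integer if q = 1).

A = (49, 47)
F = (21, 21)
G = (-27, -19)

1. F_x = 21  [BC ∥ FE ∩ CE ∥ BF]
2. F_y = 21  [BC ∥ FE ∩ CE ∥ BF]
   → F = (21, 21)
3. G_x = -27  [G is the reflection of F across D]
4. G_y = -19  [G is the reflection of F across D]
   → G = (-27, -19)
5. A_x = 49  [line 10·x + -12·y + 74 = 0 ∩ |AC|² = 5840]
6. A_y = 47  [line 10·x + -12·y + 74 = 0 ∩ |AC|² = 5840]
   → A = (49, 47)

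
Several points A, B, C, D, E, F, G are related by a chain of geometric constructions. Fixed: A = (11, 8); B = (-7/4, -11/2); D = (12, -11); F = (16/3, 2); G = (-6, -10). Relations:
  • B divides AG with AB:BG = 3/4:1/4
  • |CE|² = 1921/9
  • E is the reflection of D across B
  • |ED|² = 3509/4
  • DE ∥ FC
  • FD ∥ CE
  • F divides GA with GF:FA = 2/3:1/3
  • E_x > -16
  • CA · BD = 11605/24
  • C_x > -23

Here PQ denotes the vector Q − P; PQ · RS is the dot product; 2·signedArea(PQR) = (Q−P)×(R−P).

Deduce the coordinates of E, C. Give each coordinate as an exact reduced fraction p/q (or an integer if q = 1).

C = (-133/6, 13)
E = (-31/2, 0)

1. E_x = -31/2  [E is the reflection of D across B]
2. E_y = 0  [E is the reflection of D across B]
   → E = (-31/2, 0)
3. C_x = -133/6  [FD ∥ CE ∩ DE ∥ FC]
4. C_y = 13  [FD ∥ CE ∩ DE ∥ FC]
   → C = (-133/6, 13)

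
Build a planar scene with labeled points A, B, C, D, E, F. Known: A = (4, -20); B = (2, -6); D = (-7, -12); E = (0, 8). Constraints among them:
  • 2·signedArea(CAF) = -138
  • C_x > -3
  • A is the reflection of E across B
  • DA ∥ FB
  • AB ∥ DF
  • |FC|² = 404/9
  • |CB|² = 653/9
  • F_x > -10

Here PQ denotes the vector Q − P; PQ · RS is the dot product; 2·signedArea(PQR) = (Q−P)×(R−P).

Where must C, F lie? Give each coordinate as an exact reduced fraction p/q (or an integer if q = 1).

C = (-7/3, 4/3)
F = (-9, 2)

1. F_x = -9  [DA ∥ FB ∩ AB ∥ DF]
2. F_y = 2  [DA ∥ FB ∩ AB ∥ DF]
   → F = (-9, 2)
3. C_x = -7/3  [line -22·x + -13·y + -34 = 0 ∩ |FC|² = 404/9]
4. C_y = 4/3  [line -22·x + -13·y + -34 = 0 ∩ |FC|² = 404/9]
   → C = (-7/3, 4/3)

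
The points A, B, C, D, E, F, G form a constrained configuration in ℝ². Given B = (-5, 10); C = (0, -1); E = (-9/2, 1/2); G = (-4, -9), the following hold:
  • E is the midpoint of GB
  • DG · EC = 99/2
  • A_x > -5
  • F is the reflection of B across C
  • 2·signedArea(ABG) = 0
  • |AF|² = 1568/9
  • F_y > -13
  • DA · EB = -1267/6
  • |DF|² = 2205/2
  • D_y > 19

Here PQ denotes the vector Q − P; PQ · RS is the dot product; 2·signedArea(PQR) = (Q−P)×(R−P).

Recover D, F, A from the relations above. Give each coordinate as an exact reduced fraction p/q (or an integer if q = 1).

A = (-13/3, -8/3)
D = (-11/2, 39/2)
F = (5, -12)

1. F_x = 5  [F is the reflection of B across C]
2. F_y = -12  [F is the reflection of B across C]
   → F = (5, -12)
3. D_x = -11/2  [line -9/2·x + 3/2·y + -54 = 0 ∩ |DF|² = 2205/2]
4. D_y = 39/2  [line -9/2·x + 3/2·y + -54 = 0 ∩ |DF|² = 2205/2]
   → D = (-11/2, 39/2)
5. A_x = -13/3  [2·signedArea(ABG) = 0 ∩ DA · EB = -1267/6]
6. A_y = -8/3  [2·signedArea(ABG) = 0 ∩ DA · EB = -1267/6]
   → A = (-13/3, -8/3)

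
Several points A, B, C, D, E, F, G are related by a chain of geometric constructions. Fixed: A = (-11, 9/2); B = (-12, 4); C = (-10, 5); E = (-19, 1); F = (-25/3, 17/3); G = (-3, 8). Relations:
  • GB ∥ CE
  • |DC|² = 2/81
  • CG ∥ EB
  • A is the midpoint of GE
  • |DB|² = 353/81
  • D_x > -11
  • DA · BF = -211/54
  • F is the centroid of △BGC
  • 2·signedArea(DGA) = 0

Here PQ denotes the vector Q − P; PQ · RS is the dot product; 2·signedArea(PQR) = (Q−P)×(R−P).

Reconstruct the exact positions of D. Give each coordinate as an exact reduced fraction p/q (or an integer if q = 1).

1. D_x = -91/9  [2·signedArea(DGA) = 0 ∩ DA · BF = -211/54]
2. D_y = 44/9  [2·signedArea(DGA) = 0 ∩ DA · BF = -211/54]
   → D = (-91/9, 44/9)

D = (-91/9, 44/9)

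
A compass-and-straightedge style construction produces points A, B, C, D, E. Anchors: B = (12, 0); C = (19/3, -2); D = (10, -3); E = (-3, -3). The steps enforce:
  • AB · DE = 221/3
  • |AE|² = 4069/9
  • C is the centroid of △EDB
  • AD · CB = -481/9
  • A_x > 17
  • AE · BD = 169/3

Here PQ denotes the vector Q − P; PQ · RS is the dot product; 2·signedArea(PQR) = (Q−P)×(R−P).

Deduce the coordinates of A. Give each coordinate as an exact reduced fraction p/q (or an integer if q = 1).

A = (53/3, 2)

1. A_x = 53/3  [AB · DE = 221/3 ∩ AE · BD = 169/3]
2. A_y = 2  [AB · DE = 221/3 ∩ AE · BD = 169/3]
   → A = (53/3, 2)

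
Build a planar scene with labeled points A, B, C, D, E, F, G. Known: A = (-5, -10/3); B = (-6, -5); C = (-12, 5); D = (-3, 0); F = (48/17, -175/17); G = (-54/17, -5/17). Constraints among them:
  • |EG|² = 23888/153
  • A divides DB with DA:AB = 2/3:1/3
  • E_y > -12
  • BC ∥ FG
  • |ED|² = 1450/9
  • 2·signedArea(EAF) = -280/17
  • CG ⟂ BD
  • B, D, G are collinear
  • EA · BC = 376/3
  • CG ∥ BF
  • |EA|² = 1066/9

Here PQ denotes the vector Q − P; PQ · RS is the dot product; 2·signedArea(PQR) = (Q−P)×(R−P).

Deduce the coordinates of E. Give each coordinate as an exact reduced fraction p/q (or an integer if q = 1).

E = (2, -35/3)

1. E_x = 2  [EA · BC = 376/3 ∩ 2·signedArea(EAF) = -280/17]
2. E_y = -35/3  [EA · BC = 376/3 ∩ 2·signedArea(EAF) = -280/17]
   → E = (2, -35/3)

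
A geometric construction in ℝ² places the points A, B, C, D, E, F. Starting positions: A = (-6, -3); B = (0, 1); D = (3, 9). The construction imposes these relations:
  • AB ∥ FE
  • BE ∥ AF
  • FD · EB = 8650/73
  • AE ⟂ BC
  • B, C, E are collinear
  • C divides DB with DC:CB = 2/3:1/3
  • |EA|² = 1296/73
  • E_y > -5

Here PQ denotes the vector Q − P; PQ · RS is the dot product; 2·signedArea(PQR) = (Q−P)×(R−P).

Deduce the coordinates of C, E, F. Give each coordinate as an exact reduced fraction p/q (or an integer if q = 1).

C = (1, 11/3)
E = (-150/73, -327/73)
F = (-588/73, -619/73)

1. C_x = 1  [C divides DB with DC:CB = 2/3:1/3]
2. C_y = 11/3  [C divides DB with DC:CB = 2/3:1/3]
   → C = (1, 11/3)
3. E_x = -150/73  [B, C, E are collinear ∩ AE ⟂ BC]
4. E_y = -327/73  [B, C, E are collinear ∩ AE ⟂ BC]
   → E = (-150/73, -327/73)
5. F_x = -588/73  [AB ∥ FE ∩ BE ∥ AF]
6. F_y = -619/73  [AB ∥ FE ∩ BE ∥ AF]
   → F = (-588/73, -619/73)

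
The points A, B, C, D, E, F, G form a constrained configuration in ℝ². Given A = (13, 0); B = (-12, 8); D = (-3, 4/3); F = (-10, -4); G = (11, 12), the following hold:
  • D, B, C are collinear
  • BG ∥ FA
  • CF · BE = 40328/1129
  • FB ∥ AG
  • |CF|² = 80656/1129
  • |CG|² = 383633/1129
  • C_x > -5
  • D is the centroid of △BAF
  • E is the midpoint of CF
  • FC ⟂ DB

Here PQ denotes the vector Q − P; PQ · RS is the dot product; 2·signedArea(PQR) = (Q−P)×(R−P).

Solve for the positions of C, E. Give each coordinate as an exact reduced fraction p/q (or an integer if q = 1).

C = (-5610/1129, 3152/1129)
E = (-8450/1129, -682/1129)

1. C_x = -5610/1129  [D, B, C are collinear ∩ FC ⟂ DB]
2. C_y = 3152/1129  [D, B, C are collinear ∩ FC ⟂ DB]
   → C = (-5610/1129, 3152/1129)
3. E_x = -8450/1129  [E is the midpoint of CF]
4. E_y = -682/1129  [E is the midpoint of CF]
   → E = (-8450/1129, -682/1129)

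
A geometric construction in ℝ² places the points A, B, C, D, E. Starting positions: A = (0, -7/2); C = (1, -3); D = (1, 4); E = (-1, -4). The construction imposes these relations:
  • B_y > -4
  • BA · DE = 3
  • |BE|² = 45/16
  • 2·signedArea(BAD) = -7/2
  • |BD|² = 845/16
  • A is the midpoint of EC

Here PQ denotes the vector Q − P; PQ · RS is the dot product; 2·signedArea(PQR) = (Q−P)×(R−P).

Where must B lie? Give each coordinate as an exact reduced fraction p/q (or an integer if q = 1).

1. B_x = 1/2  [BA · DE = 3 ∩ 2·signedArea(BAD) = -7/2]
2. B_y = -13/4  [BA · DE = 3 ∩ 2·signedArea(BAD) = -7/2]
   → B = (1/2, -13/4)

B = (1/2, -13/4)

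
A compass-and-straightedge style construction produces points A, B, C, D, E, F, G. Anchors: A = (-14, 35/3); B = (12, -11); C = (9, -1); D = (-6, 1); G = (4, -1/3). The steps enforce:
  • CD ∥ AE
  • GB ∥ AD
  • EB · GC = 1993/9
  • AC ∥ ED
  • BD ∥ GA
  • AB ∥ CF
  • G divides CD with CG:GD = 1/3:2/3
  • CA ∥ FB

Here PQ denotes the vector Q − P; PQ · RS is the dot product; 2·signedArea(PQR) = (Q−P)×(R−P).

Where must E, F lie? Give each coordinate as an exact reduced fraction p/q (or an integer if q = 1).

1. E_x = -29  [AC ∥ ED ∩ CD ∥ AE]
2. E_y = 41/3  [AC ∥ ED ∩ CD ∥ AE]
   → E = (-29, 41/3)
3. F_x = 35  [CA ∥ FB ∩ AB ∥ CF]
4. F_y = -71/3  [CA ∥ FB ∩ AB ∥ CF]
   → F = (35, -71/3)

E = (-29, 41/3)
F = (35, -71/3)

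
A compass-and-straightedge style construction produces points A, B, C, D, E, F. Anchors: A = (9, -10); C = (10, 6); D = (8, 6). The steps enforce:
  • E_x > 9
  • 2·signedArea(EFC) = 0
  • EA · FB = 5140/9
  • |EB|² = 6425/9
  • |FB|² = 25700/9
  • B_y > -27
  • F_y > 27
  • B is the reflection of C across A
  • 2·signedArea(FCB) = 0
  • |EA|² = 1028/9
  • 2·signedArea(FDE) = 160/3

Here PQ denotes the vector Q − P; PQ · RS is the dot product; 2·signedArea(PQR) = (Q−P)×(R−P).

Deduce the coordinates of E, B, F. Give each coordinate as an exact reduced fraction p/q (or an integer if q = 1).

B = (8, -26)
E = (29/3, 2/3)
F = (34/3, 82/3)

1. B_x = 8  [B is the reflection of C across A]
2. B_y = -26  [B is the reflection of C across A]
   → B = (8, -26)
3. F_x = 34/3  [line 32·x + -2·y + -308 = 0 ∩ |FB|² = 25700/9]
4. F_y = 82/3  [line 32·x + -2·y + -308 = 0 ∩ |FB|² = 25700/9]
   → F = (34/3, 82/3)
5. E_x = 29/3  [2·signedArea(EFC) = 0 ∩ 2·signedArea(FDE) = 160/3]
6. E_y = 2/3  [2·signedArea(EFC) = 0 ∩ 2·signedArea(FDE) = 160/3]
   → E = (29/3, 2/3)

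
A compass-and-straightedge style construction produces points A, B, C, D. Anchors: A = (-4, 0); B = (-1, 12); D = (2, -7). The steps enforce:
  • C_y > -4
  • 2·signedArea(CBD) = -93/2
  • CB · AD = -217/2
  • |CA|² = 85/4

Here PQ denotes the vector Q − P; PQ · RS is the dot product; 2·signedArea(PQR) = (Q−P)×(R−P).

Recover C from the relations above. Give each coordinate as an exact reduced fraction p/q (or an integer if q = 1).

C = (-1, -7/2)

1. C_x = -1  [2·signedArea(CBD) = -93/2 ∩ CB · AD = -217/2]
2. C_y = -7/2  [2·signedArea(CBD) = -93/2 ∩ CB · AD = -217/2]
   → C = (-1, -7/2)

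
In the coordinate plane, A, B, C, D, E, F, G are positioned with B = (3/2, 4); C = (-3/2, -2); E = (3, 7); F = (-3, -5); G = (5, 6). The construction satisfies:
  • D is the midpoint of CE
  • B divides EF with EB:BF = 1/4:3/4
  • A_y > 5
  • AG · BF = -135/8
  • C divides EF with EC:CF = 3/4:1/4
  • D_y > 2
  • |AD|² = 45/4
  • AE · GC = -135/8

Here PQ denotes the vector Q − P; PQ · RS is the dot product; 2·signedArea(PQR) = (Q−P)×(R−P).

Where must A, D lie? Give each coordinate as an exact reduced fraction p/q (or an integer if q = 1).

1. A_x = 9/4  [AE · GC = -135/8 ∩ AG · BF = -135/8]
2. A_y = 11/2  [AE · GC = -135/8 ∩ AG · BF = -135/8]
   → A = (9/4, 11/2)
3. D_x = 3/4  [D is the midpoint of CE]
4. D_y = 5/2  [D is the midpoint of CE]
   → D = (3/4, 5/2)

A = (9/4, 11/2)
D = (3/4, 5/2)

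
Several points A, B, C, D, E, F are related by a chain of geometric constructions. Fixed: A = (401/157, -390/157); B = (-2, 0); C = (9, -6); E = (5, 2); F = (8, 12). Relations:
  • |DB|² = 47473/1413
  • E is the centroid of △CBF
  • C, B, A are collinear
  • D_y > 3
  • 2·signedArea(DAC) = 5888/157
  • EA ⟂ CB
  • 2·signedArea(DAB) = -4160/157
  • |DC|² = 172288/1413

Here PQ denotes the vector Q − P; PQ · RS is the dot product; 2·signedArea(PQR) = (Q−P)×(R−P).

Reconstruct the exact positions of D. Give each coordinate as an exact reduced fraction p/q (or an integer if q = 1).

1. D_x = 1343/471  [line -390/157·x + -715/157·y + 3380/157 = 0 ∩ |DC|² = 172288/1413]
2. D_y = 498/157  [line -390/157·x + -715/157·y + 3380/157 = 0 ∩ |DC|² = 172288/1413]
   → D = (1343/471, 498/157)

D = (1343/471, 498/157)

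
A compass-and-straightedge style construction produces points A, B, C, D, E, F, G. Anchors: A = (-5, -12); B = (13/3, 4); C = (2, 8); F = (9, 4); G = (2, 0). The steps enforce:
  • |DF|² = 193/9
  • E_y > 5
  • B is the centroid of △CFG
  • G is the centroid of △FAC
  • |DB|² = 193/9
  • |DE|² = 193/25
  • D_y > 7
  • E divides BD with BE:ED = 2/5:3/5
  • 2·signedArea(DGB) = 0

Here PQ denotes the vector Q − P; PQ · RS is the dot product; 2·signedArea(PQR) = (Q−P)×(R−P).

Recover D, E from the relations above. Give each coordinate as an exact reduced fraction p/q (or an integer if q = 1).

1. D_x = 20/3  [line -4·x + 7/3·y + 8 = 0 ∩ |DF|² = 193/9]
2. D_y = 8  [line -4·x + 7/3·y + 8 = 0 ∩ |DF|² = 193/9]
   → D = (20/3, 8)
3. E_x = 79/15  [E divides BD with BE:ED = 2/5:3/5]
4. E_y = 28/5  [E divides BD with BE:ED = 2/5:3/5]
   → E = (79/15, 28/5)

D = (20/3, 8)
E = (79/15, 28/5)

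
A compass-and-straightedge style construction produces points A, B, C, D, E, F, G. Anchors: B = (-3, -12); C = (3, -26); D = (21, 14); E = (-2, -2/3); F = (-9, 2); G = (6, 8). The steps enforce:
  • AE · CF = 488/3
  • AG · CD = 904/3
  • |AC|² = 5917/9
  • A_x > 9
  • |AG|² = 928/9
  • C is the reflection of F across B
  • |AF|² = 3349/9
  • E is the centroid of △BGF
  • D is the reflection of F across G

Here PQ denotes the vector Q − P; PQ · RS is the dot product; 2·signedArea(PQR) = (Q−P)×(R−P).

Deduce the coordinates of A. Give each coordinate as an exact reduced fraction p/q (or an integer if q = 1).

A = (10, -4/3)

1. A_x = 10  [AG · CD = 904/3 ∩ AE · CF = 488/3]
2. A_y = -4/3  [AG · CD = 904/3 ∩ AE · CF = 488/3]
   → A = (10, -4/3)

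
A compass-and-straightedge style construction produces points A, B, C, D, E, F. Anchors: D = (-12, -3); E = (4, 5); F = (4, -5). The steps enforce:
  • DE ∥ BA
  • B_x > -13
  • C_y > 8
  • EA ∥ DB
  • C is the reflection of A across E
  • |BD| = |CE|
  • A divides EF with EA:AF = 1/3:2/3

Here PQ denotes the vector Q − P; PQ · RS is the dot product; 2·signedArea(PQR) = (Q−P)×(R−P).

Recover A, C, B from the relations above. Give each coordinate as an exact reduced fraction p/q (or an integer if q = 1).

1. A_x = 4  [A divides EF with EA:AF = 1/3:2/3]
2. A_y = 5/3  [A divides EF with EA:AF = 1/3:2/3]
   → A = (4, 5/3)
3. C_x = 4  [C is the reflection of A across E]
4. C_y = 25/3  [C is the reflection of A across E]
   → C = (4, 25/3)
5. B_x = -12  [DE ∥ BA ∩ EA ∥ DB]
6. B_y = -19/3  [DE ∥ BA ∩ EA ∥ DB]
   → B = (-12, -19/3)

A = (4, 5/3)
B = (-12, -19/3)
C = (4, 25/3)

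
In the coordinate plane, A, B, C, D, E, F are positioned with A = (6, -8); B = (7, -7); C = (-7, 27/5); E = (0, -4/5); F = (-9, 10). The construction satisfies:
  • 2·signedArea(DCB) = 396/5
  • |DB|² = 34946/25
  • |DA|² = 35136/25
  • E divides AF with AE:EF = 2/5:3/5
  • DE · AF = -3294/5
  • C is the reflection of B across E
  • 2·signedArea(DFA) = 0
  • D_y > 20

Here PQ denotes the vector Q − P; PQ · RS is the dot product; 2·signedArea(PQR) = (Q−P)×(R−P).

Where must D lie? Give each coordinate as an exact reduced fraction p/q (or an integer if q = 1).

1. D_x = -18  [2·signedArea(DFA) = 0 ∩ 2·signedArea(DCB) = 396/5]
2. D_y = 104/5  [2·signedArea(DFA) = 0 ∩ 2·signedArea(DCB) = 396/5]
   → D = (-18, 104/5)

D = (-18, 104/5)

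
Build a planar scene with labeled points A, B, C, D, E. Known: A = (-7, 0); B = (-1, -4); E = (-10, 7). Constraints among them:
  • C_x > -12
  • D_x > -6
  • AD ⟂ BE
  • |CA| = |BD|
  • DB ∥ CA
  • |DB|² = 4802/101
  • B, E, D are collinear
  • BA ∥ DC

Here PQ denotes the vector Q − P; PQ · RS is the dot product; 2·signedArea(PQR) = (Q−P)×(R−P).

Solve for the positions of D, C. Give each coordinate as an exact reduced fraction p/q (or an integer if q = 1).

1. D_x = -542/101  [B, E, D are collinear ∩ AD ⟂ BE]
2. D_y = 135/101  [B, E, D are collinear ∩ AD ⟂ BE]
   → D = (-542/101, 135/101)
3. C_x = -1148/101  [DB ∥ CA ∩ BA ∥ DC]
4. C_y = 539/101  [DB ∥ CA ∩ BA ∥ DC]
   → C = (-1148/101, 539/101)

C = (-1148/101, 539/101)
D = (-542/101, 135/101)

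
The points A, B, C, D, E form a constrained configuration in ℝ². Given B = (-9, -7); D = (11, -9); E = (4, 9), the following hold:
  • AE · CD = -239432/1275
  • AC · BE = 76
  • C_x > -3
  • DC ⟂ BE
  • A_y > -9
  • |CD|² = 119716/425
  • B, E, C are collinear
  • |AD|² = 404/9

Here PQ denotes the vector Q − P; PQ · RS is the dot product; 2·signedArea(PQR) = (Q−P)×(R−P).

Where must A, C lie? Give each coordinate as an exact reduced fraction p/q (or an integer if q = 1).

A = (13/3, -25/3)
C = (-861/425, 673/425)

1. C_x = -861/425  [B, E, C are collinear ∩ DC ⟂ BE]
2. C_y = 673/425  [B, E, C are collinear ∩ DC ⟂ BE]
   → C = (-861/425, 673/425)
3. A_x = 13/3  [AE · CD = -239432/1275 ∩ AC · BE = 76]
4. A_y = -25/3  [AE · CD = -239432/1275 ∩ AC · BE = 76]
   → A = (13/3, -25/3)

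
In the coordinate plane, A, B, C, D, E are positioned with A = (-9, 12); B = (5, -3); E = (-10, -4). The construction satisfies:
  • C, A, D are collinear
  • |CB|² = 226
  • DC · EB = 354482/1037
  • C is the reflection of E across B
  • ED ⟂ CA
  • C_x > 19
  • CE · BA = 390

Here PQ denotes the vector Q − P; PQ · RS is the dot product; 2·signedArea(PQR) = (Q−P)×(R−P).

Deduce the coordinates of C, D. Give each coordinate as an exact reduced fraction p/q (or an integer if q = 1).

C = (20, -2)
D = (-3678/1037, 9714/1037)

1. C_x = 20  [C is the reflection of E across B]
2. C_y = -2  [C is the reflection of E across B]
   → C = (20, -2)
3. D_x = -3678/1037  [C, A, D are collinear ∩ ED ⟂ CA]
4. D_y = 9714/1037  [C, A, D are collinear ∩ ED ⟂ CA]
   → D = (-3678/1037, 9714/1037)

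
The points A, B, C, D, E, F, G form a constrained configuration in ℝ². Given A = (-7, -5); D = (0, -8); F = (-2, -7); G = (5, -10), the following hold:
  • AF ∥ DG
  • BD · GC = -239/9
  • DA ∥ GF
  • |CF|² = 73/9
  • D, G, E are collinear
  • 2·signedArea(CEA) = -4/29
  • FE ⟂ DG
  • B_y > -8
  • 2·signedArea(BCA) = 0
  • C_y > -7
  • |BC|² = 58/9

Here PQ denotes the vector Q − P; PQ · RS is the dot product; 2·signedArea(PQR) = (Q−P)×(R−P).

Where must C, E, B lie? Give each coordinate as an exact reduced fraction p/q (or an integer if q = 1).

1. E_x = -60/29  [D, G, E are collinear ∩ FE ⟂ DG]
2. E_y = -208/29  [D, G, E are collinear ∩ FE ⟂ DG]
   → E = (-60/29, -208/29)
3. C_x = -14/3  [line -63/29·x + -143/29·y + -1152/29 = 0 ∩ |CF|² = 73/9]
4. C_y = -6  [line -63/29·x + -143/29·y + -1152/29 = 0 ∩ |CF|² = 73/9]
   → C = (-14/3, -6)
5. B_x = -7/3  [2·signedArea(BCA) = 0 ∩ BD · GC = -239/9]
6. B_y = -7  [2·signedArea(BCA) = 0 ∩ BD · GC = -239/9]
   → B = (-7/3, -7)

B = (-7/3, -7)
C = (-14/3, -6)
E = (-60/29, -208/29)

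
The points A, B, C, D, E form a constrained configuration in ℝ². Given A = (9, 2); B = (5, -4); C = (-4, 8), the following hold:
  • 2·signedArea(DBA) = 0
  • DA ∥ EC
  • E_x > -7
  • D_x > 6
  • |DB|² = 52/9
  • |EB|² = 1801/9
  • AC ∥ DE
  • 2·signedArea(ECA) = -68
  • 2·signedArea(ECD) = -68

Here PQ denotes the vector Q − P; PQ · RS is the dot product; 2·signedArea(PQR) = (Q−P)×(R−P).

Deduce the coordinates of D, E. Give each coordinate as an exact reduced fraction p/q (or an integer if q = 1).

D = (19/3, -2)
E = (-20/3, 4)

1. D_x = 19/3  [line -6·x + 4·y + 46 = 0 ∩ |DB|² = 52/9]
2. D_y = -2  [line -6·x + 4·y + 46 = 0 ∩ |DB|² = 52/9]
   → D = (19/3, -2)
3. E_x = -20/3  [DA ∥ EC ∩ AC ∥ DE]
4. E_y = 4  [DA ∥ EC ∩ AC ∥ DE]
   → E = (-20/3, 4)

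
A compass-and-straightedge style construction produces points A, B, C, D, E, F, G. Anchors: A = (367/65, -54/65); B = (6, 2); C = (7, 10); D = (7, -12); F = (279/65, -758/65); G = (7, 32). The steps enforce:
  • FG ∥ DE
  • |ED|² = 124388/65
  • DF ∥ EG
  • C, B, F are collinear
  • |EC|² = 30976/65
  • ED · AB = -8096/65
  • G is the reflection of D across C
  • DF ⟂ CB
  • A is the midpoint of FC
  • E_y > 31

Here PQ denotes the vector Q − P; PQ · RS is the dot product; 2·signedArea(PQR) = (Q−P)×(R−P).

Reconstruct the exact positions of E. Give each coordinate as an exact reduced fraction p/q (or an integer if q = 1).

1. E_x = 631/65  [DF ∥ EG ∩ FG ∥ DE]
2. E_y = 2058/65  [DF ∥ EG ∩ FG ∥ DE]
   → E = (631/65, 2058/65)

E = (631/65, 2058/65)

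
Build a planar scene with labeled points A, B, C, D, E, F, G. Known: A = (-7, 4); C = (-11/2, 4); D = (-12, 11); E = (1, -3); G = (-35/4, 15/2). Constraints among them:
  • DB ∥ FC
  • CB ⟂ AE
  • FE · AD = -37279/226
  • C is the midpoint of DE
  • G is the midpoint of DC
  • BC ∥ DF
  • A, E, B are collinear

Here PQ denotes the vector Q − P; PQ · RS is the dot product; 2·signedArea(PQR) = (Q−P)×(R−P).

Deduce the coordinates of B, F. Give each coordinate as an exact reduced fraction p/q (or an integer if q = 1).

1. B_x = -695/113  [A, E, B are collinear ∩ CB ⟂ AE]
2. B_y = 368/113  [A, E, B are collinear ∩ CB ⟂ AE]
   → B = (-695/113, 368/113)
3. F_x = -2565/226  [DB ∥ FC ∩ BC ∥ DF]
4. F_y = 1327/113  [DB ∥ FC ∩ BC ∥ DF]
   → F = (-2565/226, 1327/113)

B = (-695/113, 368/113)
F = (-2565/226, 1327/113)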